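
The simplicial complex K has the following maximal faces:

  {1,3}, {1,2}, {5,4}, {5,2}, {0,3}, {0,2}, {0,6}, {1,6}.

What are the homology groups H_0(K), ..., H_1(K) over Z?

We work with the vertex ordering 0 < 1 < 2 < 3 < 4 < 5 < 6. The simplices of K, each written with vertices in increasing order, are:

  0-simplices (7): [0], [1], [2], [3], [4], [5], [6]
  1-simplices (8): [0,2], [0,3], [0,6], [1,2], [1,3], [1,6], [2,5], [4,5]

giving chain groups C_0 ≅ Z^7, C_1 ≅ Z^8.

The boundary map ∂_1: C_1 → C_0 is given by ∂[p,q] = [q] − [p]. For instance
  ∂[1,6] = [6] − [1].
This gives a 7×8 integer matrix of rank 6; reducing to Smith normal form yields diagonal entries (1,1,1,1,1,1).

Reading off H_k = ker ∂_k / im ∂_{k+1}:

  H_0: rank C_0 − rank ∂_1 = 7 − 6 = 1, and the invariant factors of ∂_1 are all 1, so H_0 = Z.
  H_1: rank ker ∂_1 − rank ∂_2 = (8 − 6) − 0 = 2, and there is no ∂_2, so H_1 = Z^2.

H_0 ≅ Z,  H_1 ≅ Z^2.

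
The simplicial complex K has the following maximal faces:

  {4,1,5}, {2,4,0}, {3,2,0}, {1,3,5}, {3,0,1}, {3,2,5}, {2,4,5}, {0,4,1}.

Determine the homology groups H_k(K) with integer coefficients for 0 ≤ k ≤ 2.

H_0 ≅ Z,  H_1 = 0,  H_2 ≅ Z.

Fix the vertex order 0 < 1 < 2 < 3 < 4 < 5 and write every simplex with vertices in increasing order. Then dim K = 2 and the simplices of K are:

  0-simplices (6): [0], [1], [2], [3], [4], [5]
  1-simplices (12): [0,1], [0,2], [0,3], [0,4], [1,3], [1,4], [1,5], [2,3], [2,4], [2,5], [3,5], [4,5]
  2-simplices (8): [0,1,3], [0,1,4], [0,2,3], [0,2,4], [1,3,5], [1,4,5], [2,3,5], [2,4,5]

giving chain groups C_0 ≅ Z^6, C_1 ≅ Z^12, C_2 ≅ Z^8.

∂_1: C_1 → C_0 maps an edge to its endpoints' difference, ∂[p,q] = q − p.
The 6×12 boundary matrix has rank 5 and Smith normal form diag(1,1,1,1,1).

∂_2: C_2 → C_1 sends each 2-simplex [p,q,r] to [q,r] − [p,r] + [p,q]. For instance
  ∂[1,3,5] = [3,5] − [1,5] + [1,3],
  ∂[2,3,5] = [3,5] − [2,5] + [2,3].
As a 12×8 matrix over Z this has rank 7, with invariant factors (1,1,1,1,1,1,1).

From H_k ≅ ker(∂_k) / im(∂_{k+1}) we obtain:

  H_0: rank C_0 − rank ∂_1 = 6 − 5 = 1, and the invariant factors of ∂_1 are all 1, so H_0 = Z.
  H_1: rank ker ∂_1 − rank ∂_2 = (12 − 5) − 7 = 0, and the invariant factors of ∂_2 are all 1, so H_1 = 0.
  H_2: rank ker ∂_2 − rank ∂_3 = (8 − 7) − 0 = 1, and there is no ∂_3, so H_2 = Z.

As a check, the Euler characteristic is 6 − 12 + 8 = 2, which agrees with 1 − 0 + 1 = 2.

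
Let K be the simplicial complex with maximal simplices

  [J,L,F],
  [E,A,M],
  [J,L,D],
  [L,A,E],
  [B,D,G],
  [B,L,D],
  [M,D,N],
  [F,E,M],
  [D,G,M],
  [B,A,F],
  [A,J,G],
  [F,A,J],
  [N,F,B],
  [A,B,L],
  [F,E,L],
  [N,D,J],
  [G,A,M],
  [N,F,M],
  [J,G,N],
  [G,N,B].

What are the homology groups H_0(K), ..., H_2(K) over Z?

H_0 = Z,  H_1 = Z ⊕ Z/2Z,  H_2 = 0.

Fix the vertex order A < B < D < E < F < G < J < L < M < N and write every simplex with vertices in increasing order. Then dim K = 2 and the simplices of K are:

  0-simplices (10): A, B, D, E, F, G, J, L, M, N
  1-simplices (30): AB, AE, AF, AG, AJ, AL, AM, BD, BF, BG, BL, BN, DG, DJ, DL, DM, DN, EF, EL, EM, FJ, FL, FM, FN, GJ, GM, GN, JL, JN, MN
  2-simplices (20): ABF, ABL, AEL, AEM, AFJ, AGJ, AGM, BDG, BDL, BFN, BGN, DGM, DJL, DJN, DMN, EFL, EFM, FJL, FMN, GJN

Hence C_0 ≅ Z^10, C_1 ≅ Z^30, C_2 ≅ Z^20.

The boundary map ∂_1: C_1 → C_0 is given by ∂[p,q] = [q] − [p]. For instance
  ∂DM = M − D.
As a 10×30 matrix over Z this has rank 9, with invariant factors (1,1,1,1,1,1,1,1,1).

∂_2: C_2 → C_1 maps a triangle to the signed sum of its edges. For instance
  ∂ABF = BF − AF + AB,
  ∂BDL = DL − BL + BD.
This gives a 30×20 integer matrix of rank 20; reducing to Smith normal form yields diagonal entries (1,1,1,1,1,1,1,1,1,1,1,1,1,1,1,1,1,1,1,2).

From H_k ≅ ker(∂_k) / im(∂_{k+1}) we obtain:

  H_0: rank C_0 − rank ∂_1 = 10 − 9 = 1, and the invariant factors of ∂_1 are all 1, so H_0 ≅ Z.
  H_1: rank ker ∂_1 − rank ∂_2 = (30 − 9) − 20 = 1, and ∂_2 has invariant factor 2 > 1, so H_1 ≅ Z ⊕ Z/2Z.
  H_2: rank ker ∂_2 − rank ∂_3 = (20 − 20) − 0 = 0, and there is no ∂_3, so H_2 ≅ 0.

As a check, the Euler characteristic is 10 − 30 + 20 = 0, which agrees with 1 − 1 + 0 = 0.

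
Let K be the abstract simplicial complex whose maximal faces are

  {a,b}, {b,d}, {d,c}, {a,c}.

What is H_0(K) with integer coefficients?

We work with the vertex ordering a < b < c < d. The simplices of K, each written with vertices in increasing order, are:

  0-simplices (4): a, b, c, d
  1-simplices (4): ab, ac, bd, cd

so the chain groups are C_0 ≅ Z^4, C_1 ≅ Z^4.

The boundary map ∂_1: C_1 → C_0 sends each edge [p,q] (with p < q) to q − p.
The resulting 4×4 matrix has rank 3, and its Smith normal form has invariant factors (1,1,1).

Computing H_k = (kernel of ∂_k) / (image of ∂_{k+1}):

  H_0: rank C_0 − rank ∂_1 = 4 − 3 = 1, and the invariant factors of ∂_1 are all 1, so H_0 = Z.

(K is a triangulation of the circle S^1.)

H_0 ≅ Z.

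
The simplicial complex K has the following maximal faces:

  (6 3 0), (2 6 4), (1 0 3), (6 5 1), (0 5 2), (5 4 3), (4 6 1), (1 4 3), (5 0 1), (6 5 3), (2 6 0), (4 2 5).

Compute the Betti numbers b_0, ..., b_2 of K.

b_0 = 1, b_1 = 0, b_2 = 0.

Order the vertices as 0 < 1 < 2 < 3 < 4 < 5 < 6. Listing each simplex with vertices in this order, K has dimension 2 with simplices:

  0-simplices (7): [0], [1], [2], [3], [4], [5], [6]
  1-simplices (18): [0,1], [0,2], [0,3], [0,5], [0,6], [1,3], [1,4], [1,5], [1,6], [2,4], [2,5], [2,6], [3,4], [3,5], [3,6], [4,5], [4,6], [5,6]
  2-simplices (12): [0,1,3], [0,1,5], [0,2,5], [0,2,6], [0,3,6], [1,3,4], [1,4,6], [1,5,6], [2,4,5], [2,4,6], [3,4,5], [3,5,6]

giving chain groups C_0 ≅ Z^7, C_1 ≅ Z^18, C_2 ≅ Z^12.

The boundary map ∂_1: C_1 → C_0 sends each edge [p,q] (with p < q) to q − p.
This gives a 7×18 integer matrix of rank 6; reducing to Smith normal form yields diagonal entries (1,1,1,1,1,1).

Boundary ∂_2: C_2 → C_1 maps a triangle to the signed sum of its edges. For instance
  ∂[3,4,5] = [4,5] − [3,5] + [3,4],
  ∂[1,5,6] = [5,6] − [1,6] + [1,5].
The resulting 18×12 matrix has rank 12, and its Smith normal form has invariant factors (1,1,1,1,1,1,1,1,1,1,1,2).

Now H_k = ker ∂_k / im ∂_{k+1}, so:

  H_0: rank C_0 − rank ∂_1 = 7 − 6 = 1, and the invariant factors of ∂_1 are all 1, so H_0 ≅ Z.
  H_1: rank ker ∂_1 − rank ∂_2 = (18 − 6) − 12 = 0, and ∂_2 has invariant factor 2 > 1, so H_1 ≅ Z/2.
  H_2: rank ker ∂_2 − rank ∂_3 = (12 − 12) − 0 = 0, and there is no ∂_3, so H_2 ≅ 0.

(K is a triangulation of the real projective plane RP^2.)

Hence the Betti numbers are b_0 = 1, b_1 = 0, b_2 = 0.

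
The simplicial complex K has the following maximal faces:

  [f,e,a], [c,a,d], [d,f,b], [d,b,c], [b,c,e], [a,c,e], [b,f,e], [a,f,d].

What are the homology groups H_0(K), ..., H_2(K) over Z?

Fix the vertex order a < b < c < d < e < f and write every simplex with vertices in increasing order. Then dim K = 2 and the simplices of K are:

  0-simplices (6): a, b, c, d, e, f
  1-simplices (12): ac, ad, ae, af, bc, bd, be, bf, cd, ce, df, ef
  2-simplices (8): acd, ace, adf, aef, bcd, bce, bdf, bef

Hence C_0 ≅ Z^6, C_1 ≅ Z^12, C_2 ≅ Z^8.

The boundary map ∂_1: C_1 → C_0 sends each edge [p,q] (with p < q) to q − p.
As a 6×12 matrix over Z this has rank 5, with invariant factors (1,1,1,1,1).

∂_2: C_2 → C_1 acts by ∂[p,q,r] = [q,r] − [p,r] + [p,q]. For instance
  ∂bef = ef − bf + be,
  ∂adf = df − af + ad.
As a 12×8 matrix over Z this has rank 7, with invariant factors (1,1,1,1,1,1,1).

From H_k ≅ ker(∂_k) / im(∂_{k+1}) we obtain:

  H_0: rank C_0 − rank ∂_1 = 6 − 5 = 1, and the invariant factors of ∂_1 are all 1, so H_0 ≅ Z.
  H_1: rank ker ∂_1 − rank ∂_2 = (12 − 5) − 7 = 0, and the invariant factors of ∂_2 are all 1, so H_1 ≅ 0.
  H_2: rank ker ∂_2 − rank ∂_3 = (8 − 7) − 0 = 1, and there is no ∂_3, so H_2 ≅ Z.

(K is a triangulation of the 2-sphere S^2.)

H_0 = Z,  H_1 = 0,  H_2 = Z.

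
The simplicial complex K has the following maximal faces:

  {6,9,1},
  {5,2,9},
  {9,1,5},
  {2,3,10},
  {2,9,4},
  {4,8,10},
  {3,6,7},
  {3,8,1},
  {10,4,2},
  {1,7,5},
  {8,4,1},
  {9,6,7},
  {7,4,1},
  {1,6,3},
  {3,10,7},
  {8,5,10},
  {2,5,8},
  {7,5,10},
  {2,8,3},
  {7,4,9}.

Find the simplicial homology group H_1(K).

Order the vertices as 1 < 2 < 3 < 4 < 5 < 6 < 7 < 8 < 9 < 10. Listing each simplex with vertices in this order, K has dimension 2 with simplices:

  0-simplices (10): [1], [2], [3], [4], [5], [6], [7], [8], [9], [10]
  1-simplices (30): (30 of them)
  2-simplices (20): (20 of them)

Hence C_0 ≅ Z^10, C_1 ≅ Z^30, C_2 ≅ Z^20.

Boundary ∂_1: C_1 → C_0 maps an edge to its endpoints' difference, ∂[p,q] = q − p. For instance
  ∂[4,10] = [10] − [4].
As a 10×30 matrix over Z this has rank 9, with invariant factors (1,1,1,1,1,1,1,1,1).

Boundary ∂_2: C_2 → C_1 acts by ∂[p,q,r] = [q,r] − [p,r] + [p,q]. For instance
  ∂[1,6,9] = [6,9] − [1,9] + [1,6],
  ∂[5,7,10] = [7,10] − [5,10] + [5,7].
The resulting 30×20 matrix has rank 20, and its Smith normal form has invariant factors (1,1,1,1,1,1,1,1,1,1,1,1,1,1,1,1,1,1,1,2).

Now H_k = ker ∂_k / im ∂_{k+1}, so:

  H_1: rank ker ∂_1 − rank ∂_2 = (30 − 9) − 20 = 1, and ∂_2 has invariant factor 2 > 1, so H_1 = Z ⊕ Z/2.

H_1 ≅ Z ⊕ Z/2.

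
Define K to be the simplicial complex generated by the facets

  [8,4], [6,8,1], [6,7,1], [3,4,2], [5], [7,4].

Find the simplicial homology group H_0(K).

Order the vertices as 1 < 2 < 3 < 4 < 5 < 6 < 7 < 8. Listing each simplex with vertices in this order, K has dimension 2 with simplices:

  0-simplices (8): [1], [2], [3], [4], [5], [6], [7], [8]
  1-simplices (10): [1,6], [1,7], [1,8], [2,3], [2,4], [3,4], [4,7], [4,8], [6,7], [6,8]
  2-simplices (3): [1,6,7], [1,6,8], [2,3,4]

so the chain groups are C_0 ≅ Z^8, C_1 ≅ Z^10, C_2 ≅ Z^3.

∂_1: C_1 → C_0 sends each edge [p,q] (with p < q) to q − p. For instance
  ∂[4,8] = [8] − [4].
The 8×10 boundary matrix has rank 6 and Smith normal form diag(1,1,1,1,1,1).

The boundary map ∂_2: C_2 → C_1 maps a triangle to the signed sum of its edges. For instance
  ∂[1,6,8] = [6,8] − [1,8] + [1,6],
  ∂[2,3,4] = [3,4] − [2,4] + [2,3].
This gives a 10×3 integer matrix of rank 3; reducing to Smith normal form yields diagonal entries (1,1,1).

Reading off H_k = ker ∂_k / im ∂_{k+1}:

  H_0: rank C_0 − rank ∂_1 = 8 − 6 = 2, and the invariant factors of ∂_1 are all 1, so H_0 = Z^2.

H_0 = Z^2.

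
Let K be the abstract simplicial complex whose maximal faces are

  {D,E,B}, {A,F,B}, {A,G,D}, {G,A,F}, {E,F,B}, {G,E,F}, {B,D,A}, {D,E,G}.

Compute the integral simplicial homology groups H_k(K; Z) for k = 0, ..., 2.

H_0 ≅ Z,  H_1 = 0,  H_2 ≅ Z.

K has 6 vertices, 12 edges, 8 triangles.
rank ∂_0 = 0, rank ∂_1 = 5 ⇒ b_0 = 6 − 0 − 5 = 1; all invariant factors of ∂_1 are 1 so no torsion. So H_0 = Z.
rank ∂_1 = 5, rank ∂_2 = 7 ⇒ b_1 = 12 − 5 − 7 = 0; all invariant factors of ∂_2 are 1 so no torsion. So H_1 = 0.
rank ∂_2 = 7, rank ∂_3 = 0 ⇒ b_2 = 8 − 7 − 0 = 1. So H_2 = Z.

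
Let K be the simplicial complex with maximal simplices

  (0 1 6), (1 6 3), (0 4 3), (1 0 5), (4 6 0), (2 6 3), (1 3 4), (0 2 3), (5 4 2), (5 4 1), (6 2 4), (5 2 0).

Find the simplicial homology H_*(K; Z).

H_0 = Z,  H_1 = Z_2,  H_2 = 0.

Fix the vertex order 0 < 1 < 2 < 3 < 4 < 5 < 6 and write every simplex with vertices in increasing order. Then dim K = 2 and the simplices of K are:

  0-simplices (7): [0], [1], [2], [3], [4], [5], [6]
  1-simplices (18): [0,1], [0,2], [0,3], [0,4], [0,5], [0,6], [1,3], [1,4], [1,5], [1,6], [2,3], [2,4], [2,5], [2,6], [3,4], [3,6], [4,5], [4,6]
  2-simplices (12): [0,1,5], [0,1,6], [0,2,3], [0,2,5], [0,3,4], [0,4,6], [1,3,4], [1,3,6], [1,4,5], [2,3,6], [2,4,5], [2,4,6]

Hence C_0 ≅ Z^7, C_1 ≅ Z^18, C_2 ≅ Z^12.

∂_1: C_1 → C_0 is given by ∂[p,q] = [q] − [p]. For instance
  ∂[4,6] = [6] − [4].
This gives a 7×18 integer matrix of rank 6; reducing to Smith normal form yields diagonal entries (1,1,1,1,1,1).

Boundary ∂_2: C_2 → C_1 acts by ∂[p,q,r] = [q,r] − [p,r] + [p,q]. For instance
  ∂[0,1,6] = [1,6] − [0,6] + [0,1],
  ∂[0,2,3] = [2,3] − [0,3] + [0,2].
The 18×12 boundary matrix has rank 12 and Smith normal form diag(1,1,1,1,1,1,1,1,1,1,1,2).

Reading off H_k = ker ∂_k / im ∂_{k+1}:

  H_0: rank C_0 − rank ∂_1 = 7 − 6 = 1, and the invariant factors of ∂_1 are all 1, so H_0 = Z.
  H_1: rank ker ∂_1 − rank ∂_2 = (18 − 6) − 12 = 0, and ∂_2 has invariant factor 2 > 1, so H_1 = Z_2.
  H_2: rank ker ∂_2 − rank ∂_3 = (12 − 12) − 0 = 0, and there is no ∂_3, so H_2 = 0.

(K is a triangulation of the real projective plane RP^2.)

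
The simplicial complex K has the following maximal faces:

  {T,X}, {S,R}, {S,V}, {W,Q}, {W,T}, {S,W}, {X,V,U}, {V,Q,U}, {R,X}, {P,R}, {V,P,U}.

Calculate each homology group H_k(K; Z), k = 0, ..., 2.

H_0 = Z,  H_1 = Z^4,  H_2 = 0.

K has 9 vertices, 15 edges, 3 triangles.
rank ∂_0 = 0, rank ∂_1 = 8 ⇒ b_0 = 9 − 0 − 8 = 1; all invariant factors of ∂_1 are 1 so no torsion. So H_0 = Z.
rank ∂_1 = 8, rank ∂_2 = 3 ⇒ b_1 = 15 − 8 − 3 = 4; all invariant factors of ∂_2 are 1 so no torsion. So H_1 = Z^4.
rank ∂_2 = 3, rank ∂_3 = 0 ⇒ b_2 = 3 − 3 − 0 = 0. So H_2 = 0.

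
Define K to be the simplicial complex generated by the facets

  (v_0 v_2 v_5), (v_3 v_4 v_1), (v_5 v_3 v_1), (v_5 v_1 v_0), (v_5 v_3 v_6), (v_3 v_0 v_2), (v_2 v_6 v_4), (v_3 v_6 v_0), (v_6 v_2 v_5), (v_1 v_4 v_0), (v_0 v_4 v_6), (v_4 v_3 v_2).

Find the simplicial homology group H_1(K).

H_1 = Z/2Z.

Fix the vertex order v_0 < v_1 < v_2 < v_3 < v_4 < v_5 < v_6 and write every simplex with vertices in increasing order. Then dim K = 2 and the simplices of K are:

  0-simplices (7): [v_0], [v_1], [v_2], [v_3], [v_4], [v_5], [v_6]
  1-simplices (18): (18 of them)
  2-simplices (12): (12 of them)

so the chain groups are C_0 ≅ Z^7, C_1 ≅ Z^18, C_2 ≅ Z^12.

Boundary ∂_1: C_1 → C_0 is given by ∂[p,q] = [q] − [p]. For instance
  ∂[v_0,v_1] = [v_1] − [v_0].
As a 7×18 matrix over Z this has rank 6, with invariant factors (1,1,1,1,1,1).

∂_2: C_2 → C_1 acts by ∂[p,q,r] = [q,r] − [p,r] + [p,q]. For instance
  ∂[v_1,v_3,v_5] = [v_3,v_5] − [v_1,v_5] + [v_1,v_3],
  ∂[v_0,v_1,v_5] = [v_1,v_5] − [v_0,v_5] + [v_0,v_1].
The resulting 18×12 matrix has rank 12, and its Smith normal form has invariant factors (1,1,1,1,1,1,1,1,1,1,1,2).

Reading off H_k = ker ∂_k / im ∂_{k+1}:

  H_1: rank ker ∂_1 − rank ∂_2 = (18 − 6) − 12 = 0, and ∂_2 has invariant factor 2 > 1, so H_1 ≅ Z/2Z.

(K is a triangulation of the real projective plane RP^2.)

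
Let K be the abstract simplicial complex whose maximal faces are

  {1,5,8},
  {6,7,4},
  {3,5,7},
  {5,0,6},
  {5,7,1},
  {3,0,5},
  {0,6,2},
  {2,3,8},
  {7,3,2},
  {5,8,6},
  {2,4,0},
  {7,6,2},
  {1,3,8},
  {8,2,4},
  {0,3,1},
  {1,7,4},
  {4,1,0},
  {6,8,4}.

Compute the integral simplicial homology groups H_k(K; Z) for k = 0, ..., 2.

H_0 ≅ Z,  H_1 ≅ Z ⊕ Z_2,  H_2 = 0.

We work with the vertex ordering 0 < 1 < 2 < 3 < 4 < 5 < 6 < 7 < 8. The simplices of K, each written with vertices in increasing order, are:

  0-simplices (9): [0], [1], [2], [3], [4], [5], [6], [7], [8]
  1-simplices (27): (27 of them)
  2-simplices (18): [0,1,3], [0,1,4], [0,2,4], [0,2,6], [0,3,5], [0,5,6], [1,3,8], [1,4,7], [1,5,7], [1,5,8], [2,3,7], [2,3,8], [2,4,8], [2,6,7], [3,5,7], [4,6,7], [4,6,8], [5,6,8]

Hence C_0 ≅ Z^9, C_1 ≅ Z^27, C_2 ≅ Z^18.

∂_1: C_1 → C_0 is given by ∂[p,q] = [q] − [p]. For instance
  ∂[2,4] = [4] − [2].
As a 9×27 matrix over Z this has rank 8, with invariant factors (1,1,1,1,1,1,1,1).

∂_2: C_2 → C_1 maps a triangle to the signed sum of its edges. For instance
  ∂[1,3,8] = [3,8] − [1,8] + [1,3],
  ∂[4,6,8] = [6,8] − [4,8] + [4,6].
The resulting 27×18 matrix has rank 18, and its Smith normal form has invariant factors (1,1,1,1,1,1,1,1,1,1,1,1,1,1,1,1,1,2).

Now H_k = ker ∂_k / im ∂_{k+1}, so:

  H_0: rank C_0 − rank ∂_1 = 9 − 8 = 1, and the invariant factors of ∂_1 are all 1, so H_0 = Z.
  H_1: rank ker ∂_1 − rank ∂_2 = (27 − 8) − 18 = 1, and ∂_2 has invariant factor 2 > 1, so H_1 = Z ⊕ Z_2.
  H_2: rank ker ∂_2 − rank ∂_3 = (18 − 18) − 0 = 0, and there is no ∂_3, so H_2 = 0.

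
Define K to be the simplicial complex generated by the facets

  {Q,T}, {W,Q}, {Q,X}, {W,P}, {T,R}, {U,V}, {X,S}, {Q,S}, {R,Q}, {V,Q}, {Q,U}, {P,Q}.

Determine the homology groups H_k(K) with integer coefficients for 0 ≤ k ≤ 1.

K has 9 vertices, 12 edges.
rank ∂_0 = 0, rank ∂_1 = 8 ⇒ b_0 = 9 − 0 − 8 = 1; all invariant factors of ∂_1 are 1 so no torsion. So H_0 ≅ Z.
rank ∂_1 = 8, rank ∂_2 = 0 ⇒ b_1 = 12 − 8 − 0 = 4. So H_1 ≅ Z^4.

H_0 ≅ Z,  H_1 ≅ Z^4.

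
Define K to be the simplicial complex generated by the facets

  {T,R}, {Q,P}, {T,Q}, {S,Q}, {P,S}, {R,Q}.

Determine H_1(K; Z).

H_1 ≅ Z^2.

Order the vertices as P < Q < R < S < T. Listing each simplex with vertices in this order, K has dimension 1 with simplices:

  0-simplices (5): P, Q, R, S, T
  1-simplices (6): PQ, PS, QR, QS, QT, RT

so the chain groups are C_0 ≅ Z^5, C_1 ≅ Z^6.

The boundary map ∂_1: C_1 → C_0 sends each edge [p,q] (with p < q) to q − p. For instance
  ∂QT = T − Q.
As a 5×6 matrix over Z this has rank 4, with invariant factors (1,1,1,1).

Computing H_k = (kernel of ∂_k) / (image of ∂_{k+1}):

  H_1: rank ker ∂_1 − rank ∂_2 = (6 − 4) − 0 = 2, and there is no ∂_2, so H_1 = Z^2.

(K is a triangulation of a wedge of 2 circles.)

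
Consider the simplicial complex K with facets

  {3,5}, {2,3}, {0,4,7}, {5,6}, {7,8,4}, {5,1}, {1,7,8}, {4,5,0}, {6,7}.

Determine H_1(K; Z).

Order the vertices as 0 < 1 < 2 < 3 < 4 < 5 < 6 < 7 < 8. Listing each simplex with vertices in this order, K has dimension 2 with simplices:

  0-simplices (9): [0], [1], [2], [3], [4], [5], [6], [7], [8]
  1-simplices (14): [0,4], [0,5], [0,7], [1,5], [1,7], [1,8], [2,3], [3,5], [4,5], [4,7], [4,8], [5,6], [6,7], [7,8]
  2-simplices (4): [0,4,5], [0,4,7], [1,7,8], [4,7,8]

giving chain groups C_0 ≅ Z^9, C_1 ≅ Z^14, C_2 ≅ Z^4.

∂_1: C_1 → C_0 sends each edge [p,q] (with p < q) to q − p. For instance
  ∂[1,7] = [7] − [1].
The 9×14 boundary matrix has rank 8 and Smith normal form diag(1,1,1,1,1,1,1,1).

∂_2: C_2 → C_1 maps a triangle to the signed sum of its edges. For instance
  ∂[1,7,8] = [7,8] − [1,8] + [1,7],
  ∂[0,4,7] = [4,7] − [0,7] + [0,4].
The 14×4 boundary matrix has rank 4 and Smith normal form diag(1,1,1,1).

Now H_k = ker ∂_k / im ∂_{k+1}, so:

  H_1: rank ker ∂_1 − rank ∂_2 = (14 − 8) − 4 = 2, and the invariant factors of ∂_2 are all 1, so H_1 = Z^2.

H_1 ≅ Z^2.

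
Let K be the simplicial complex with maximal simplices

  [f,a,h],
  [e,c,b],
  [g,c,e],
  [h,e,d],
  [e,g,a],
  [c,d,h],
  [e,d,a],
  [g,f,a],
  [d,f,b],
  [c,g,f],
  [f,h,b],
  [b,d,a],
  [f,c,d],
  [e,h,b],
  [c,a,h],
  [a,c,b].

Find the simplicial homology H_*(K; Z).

H_0 ≅ Z,  H_1 ≅ Z^2,  H_2 ≅ Z.

We work with the vertex ordering a < b < c < d < e < f < g < h. The simplices of K, each written with vertices in increasing order, are:

  0-simplices (8): a, b, c, d, e, f, g, h
  1-simplices (24): ab, ac, ad, ae, af, ag, ah, bc, bd, be, bf, bh, cd, ce, cf, cg, ch, de, df, dh, eg, eh, fg, fh
  2-simplices (16): abc, abd, ach, ade, aeg, afg, afh, bce, bdf, beh, bfh, cdf, cdh, ceg, cfg, deh

so the chain groups are C_0 ≅ Z^8, C_1 ≅ Z^24, C_2 ≅ Z^16.

The boundary map ∂_1: C_1 → C_0 sends each edge [p,q] (with p < q) to q − p. For instance
  ∂af = f − a.
The resulting 8×24 matrix has rank 7, and its Smith normal form has invariant factors (1,1,1,1,1,1,1).

The boundary map ∂_2: C_2 → C_1 acts by ∂[p,q,r] = [q,r] − [p,r] + [p,q]. For instance
  ∂aeg = eg − ag + ae,
  ∂cdf = df − cf + cd.
This gives a 24×16 integer matrix of rank 15; reducing to Smith normal form yields diagonal entries (1,1,1,1,1,1,1,1,1,1,1,1,1,1,1).

Reading off H_k = ker ∂_k / im ∂_{k+1}:

  H_0: rank C_0 − rank ∂_1 = 8 − 7 = 1, and the invariant factors of ∂_1 are all 1, so H_0 ≅ Z.
  H_1: rank ker ∂_1 − rank ∂_2 = (24 − 7) − 15 = 2, and the invariant factors of ∂_2 are all 1, so H_1 ≅ Z^2.
  H_2: rank ker ∂_2 − rank ∂_3 = (16 − 15) − 0 = 1, and there is no ∂_3, so H_2 ≅ Z.

As a check, the Euler characteristic is 8 − 24 + 16 = 0, which agrees with 1 − 2 + 1 = 0.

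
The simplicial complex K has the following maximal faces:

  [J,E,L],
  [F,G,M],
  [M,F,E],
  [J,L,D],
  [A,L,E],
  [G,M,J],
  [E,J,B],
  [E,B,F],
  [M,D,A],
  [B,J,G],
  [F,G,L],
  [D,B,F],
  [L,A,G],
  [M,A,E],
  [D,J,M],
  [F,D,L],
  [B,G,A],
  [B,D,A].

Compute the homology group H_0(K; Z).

Take the total order A < B < D < E < F < G < J < L < M on the vertex set. Then K (dimension 2) consists of the simplices:

  0-simplices (9): A, B, D, E, F, G, J, L, M
  1-simplices (27): AB, AD, AE, AG, AL, AM, BD, BE, BF, BG, BJ, DF, DJ, DL, DM, EF, EJ, EL, EM, FG, FL, FM, GJ, GL, GM, JL, JM
  2-simplices (18): ABD, ABG, ADM, AEL, AEM, AGL, BDF, BEF, BEJ, BGJ, DFL, DJL, DJM, EFM, EJL, FGL, FGM, GJM

Hence C_0 ≅ Z^9, C_1 ≅ Z^27, C_2 ≅ Z^18.

The boundary map ∂_1: C_1 → C_0 maps an edge to its endpoints' difference, ∂[p,q] = q − p.
The 9×27 boundary matrix has rank 8 and Smith normal form diag(1,1,1,1,1,1,1,1).

The boundary map ∂_2: C_2 → C_1 sends each 2-simplex [p,q,r] to [q,r] − [p,r] + [p,q]. For instance
  ∂BEJ = EJ − BJ + BE,
  ∂DJL = JL − DL + DJ.
The 27×18 boundary matrix has rank 17 and Smith normal form diag(1,1,1,1,1,1,1,1,1,1,1,1,1,1,1,1,1).

Computing H_k = (kernel of ∂_k) / (image of ∂_{k+1}):

  H_0: rank C_0 − rank ∂_1 = 9 − 8 = 1, and the invariant factors of ∂_1 are all 1, so H_0 = Z.

H_0 = Z.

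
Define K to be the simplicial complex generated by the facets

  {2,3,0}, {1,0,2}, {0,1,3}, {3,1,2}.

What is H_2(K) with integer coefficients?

Order the vertices as 0 < 1 < 2 < 3. Listing each simplex with vertices in this order, K has dimension 2 with simplices:

  0-simplices (4): [0], [1], [2], [3]
  1-simplices (6): [0,1], [0,2], [0,3], [1,2], [1,3], [2,3]
  2-simplices (4): [0,1,2], [0,1,3], [0,2,3], [1,2,3]

giving chain groups C_0 ≅ Z^4, C_1 ≅ Z^6, C_2 ≅ Z^4.

∂_1: C_1 → C_0 is given by ∂[p,q] = [q] − [p].
The resulting 4×6 matrix has rank 3, and its Smith normal form has invariant factors (1,1,1).

The boundary map ∂_2: C_2 → C_1 acts by ∂[p,q,r] = [q,r] − [p,r] + [p,q]. For instance
  ∂[0,2,3] = [2,3] − [0,3] + [0,2],
  ∂[0,1,2] = [1,2] − [0,2] + [0,1].
The resulting 6×4 matrix has rank 3, and its Smith normal form has invariant factors (1,1,1).

Now H_k = ker ∂_k / im ∂_{k+1}, so:

  H_2: rank ker ∂_2 − rank ∂_3 = (4 − 3) − 0 = 1, and there is no ∂_3, so H_2 ≅ Z.

H_2 ≅ Z.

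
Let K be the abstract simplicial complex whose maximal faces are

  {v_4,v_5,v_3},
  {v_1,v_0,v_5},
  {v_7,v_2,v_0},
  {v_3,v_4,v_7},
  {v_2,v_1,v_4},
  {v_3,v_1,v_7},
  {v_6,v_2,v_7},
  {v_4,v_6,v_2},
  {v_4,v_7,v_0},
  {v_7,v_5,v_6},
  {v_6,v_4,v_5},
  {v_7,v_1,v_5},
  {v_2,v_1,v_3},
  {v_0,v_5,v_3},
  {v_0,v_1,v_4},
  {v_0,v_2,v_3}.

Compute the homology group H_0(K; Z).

H_0 ≅ Z.

Order the vertices as v_0 < v_1 < v_2 < v_3 < v_4 < v_5 < v_6 < v_7. Listing each simplex with vertices in this order, K has dimension 2 with simplices:

  0-simplices (8): [v_0], [v_1], [v_2], [v_3], [v_4], [v_5], [v_6], [v_7]
  1-simplices (24): (24 of them)
  2-simplices (16): (16 of them)

so the chain groups are C_0 ≅ Z^8, C_1 ≅ Z^24, C_2 ≅ Z^16.

Boundary ∂_1: C_1 → C_0 is given by ∂[p,q] = [q] − [p].
The resulting 8×24 matrix has rank 7, and its Smith normal form has invariant factors (1,1,1,1,1,1,1).

Boundary ∂_2: C_2 → C_1 maps a triangle to the signed sum of its edges. For instance
  ∂[v_0,v_2,v_7] = [v_2,v_7] − [v_0,v_7] + [v_0,v_2],
  ∂[v_0,v_2,v_3] = [v_2,v_3] − [v_0,v_3] + [v_0,v_2].
As a 24×16 matrix over Z this has rank 15, with invariant factors (1,1,1,1,1,1,1,1,1,1,1,1,1,1,1).

Now H_k = ker ∂_k / im ∂_{k+1}, so:

  H_0: rank C_0 − rank ∂_1 = 8 − 7 = 1, and the invariant factors of ∂_1 are all 1, so H_0 = Z.

(K is a triangulation of the torus T^2.)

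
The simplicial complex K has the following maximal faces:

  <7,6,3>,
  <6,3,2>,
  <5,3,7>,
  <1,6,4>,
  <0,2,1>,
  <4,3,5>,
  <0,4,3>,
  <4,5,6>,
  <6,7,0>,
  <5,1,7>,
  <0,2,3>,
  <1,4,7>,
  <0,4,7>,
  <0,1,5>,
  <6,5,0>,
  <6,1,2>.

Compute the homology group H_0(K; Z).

We work with the vertex ordering 0 < 1 < 2 < 3 < 4 < 5 < 6 < 7. The simplices of K, each written with vertices in increasing order, are:

  0-simplices (8): [0], [1], [2], [3], [4], [5], [6], [7]
  1-simplices (24): (24 of them)
  2-simplices (16): [0,1,2], [0,1,5], [0,2,3], [0,3,4], [0,4,7], [0,5,6], [0,6,7], [1,2,6], [1,4,6], [1,4,7], [1,5,7], [2,3,6], [3,4,5], [3,5,7], [3,6,7], [4,5,6]

so the chain groups are C_0 ≅ Z^8, C_1 ≅ Z^24, C_2 ≅ Z^16.

The boundary map ∂_1: C_1 → C_0 sends each edge [p,q] (with p < q) to q − p. For instance
  ∂[0,4] = [4] − [0].
The 8×24 boundary matrix has rank 7 and Smith normal form diag(1,1,1,1,1,1,1).

∂_2: C_2 → C_1 sends each 2-simplex [p,q,r] to [q,r] − [p,r] + [p,q]. For instance
  ∂[1,2,6] = [2,6] − [1,6] + [1,2],
  ∂[0,6,7] = [6,7] − [0,7] + [0,6].
The resulting 24×16 matrix has rank 15, and its Smith normal form has invariant factors (1,1,1,1,1,1,1,1,1,1,1,1,1,1,1).

From H_k ≅ ker(∂_k) / im(∂_{k+1}) we obtain:

  H_0: rank C_0 − rank ∂_1 = 8 − 7 = 1, and the invariant factors of ∂_1 are all 1, so H_0 = Z.

(K is a triangulation of the torus T^2.)

H_0 ≅ Z.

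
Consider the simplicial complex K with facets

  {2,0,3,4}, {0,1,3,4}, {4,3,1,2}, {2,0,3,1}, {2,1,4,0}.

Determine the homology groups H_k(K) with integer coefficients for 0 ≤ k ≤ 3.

H_0 = Z,  H_1 = 0,  H_2 = 0,  H_3 = Z.

Fix the vertex order 0 < 1 < 2 < 3 < 4 and write every simplex with vertices in increasing order. Then dim K = 3 and the simplices of K are:

  0-simplices (5): [0], [1], [2], [3], [4]
  1-simplices (10): [0,1], [0,2], [0,3], [0,4], [1,2], [1,3], [1,4], [2,3], [2,4], [3,4]
  2-simplices (10): [0,1,2], [0,1,3], [0,1,4], [0,2,3], [0,2,4], [0,3,4], [1,2,3], [1,2,4], [1,3,4], [2,3,4]
  3-simplices (5): [0,1,2,3], [0,1,2,4], [0,1,3,4], [0,2,3,4], [1,2,3,4]

so the chain groups are C_0 ≅ Z^5, C_1 ≅ Z^10, C_2 ≅ Z^10, C_3 ≅ Z^5.

∂_1: C_1 → C_0 is given by ∂[p,q] = [q] − [p]. For instance
  ∂[2,4] = [4] − [2].
As a 5×10 matrix over Z this has rank 4, with invariant factors (1,1,1,1).

The boundary map ∂_2: C_2 → C_1 sends each 2-simplex [p,q,r] to [q,r] − [p,r] + [p,q]. For instance
  ∂[0,2,3] = [2,3] − [0,3] + [0,2],
  ∂[0,3,4] = [3,4] − [0,4] + [0,3].
This gives a 10×10 integer matrix of rank 6; reducing to Smith normal form yields diagonal entries (1,1,1,1,1,1).

∂_3: C_3 → C_2 sends each 3-simplex σ to the alternating sum Σ_i (−1)^i (σ with its i-th vertex removed). For instance
  ∂[0,1,3,4] = [1,3,4] − [0,3,4] + [0,1,4] − [0,1,3],
  ∂[0,1,2,4] = [1,2,4] − [0,2,4] + [0,1,4] − [0,1,2].
This gives a 10×5 integer matrix of rank 4; reducing to Smith normal form yields diagonal entries (1,1,1,1).

Reading off H_k = ker ∂_k / im ∂_{k+1}:

  H_0: rank C_0 − rank ∂_1 = 5 − 4 = 1, and the invariant factors of ∂_1 are all 1, so H_0 ≅ Z.
  H_1: rank ker ∂_1 − rank ∂_2 = (10 − 4) − 6 = 0, and the invariant factors of ∂_2 are all 1, so H_1 ≅ 0.
  H_2: rank ker ∂_2 − rank ∂_3 = (10 − 6) − 4 = 0, and the invariant factors of ∂_3 are all 1, so H_2 ≅ 0.
  H_3: rank ker ∂_3 − rank ∂_4 = (5 − 4) − 0 = 1, and there is no ∂_4, so H_3 ≅ Z.

(K is a triangulation of the 3-sphere S^3.)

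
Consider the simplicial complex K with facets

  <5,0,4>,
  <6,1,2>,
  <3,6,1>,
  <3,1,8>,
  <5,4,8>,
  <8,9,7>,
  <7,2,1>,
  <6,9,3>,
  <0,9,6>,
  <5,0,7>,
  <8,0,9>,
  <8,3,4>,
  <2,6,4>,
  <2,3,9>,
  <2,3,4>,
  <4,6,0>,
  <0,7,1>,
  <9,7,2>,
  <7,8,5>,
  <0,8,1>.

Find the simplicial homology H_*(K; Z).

H_0 = Z,  H_1 = Z ⊕ Z/2Z,  H_2 = 0.

Fix the vertex order 0 < 1 < 2 < 3 < 4 < 5 < 6 < 7 < 8 < 9 and write every simplex with vertices in increasing order. Then dim K = 2 and the simplices of K are:

  0-simplices (10): [0], [1], [2], [3], [4], [5], [6], [7], [8], [9]
  1-simplices (30): (30 of them)
  2-simplices (20): (20 of them)

Hence C_0 ≅ Z^10, C_1 ≅ Z^30, C_2 ≅ Z^20.

∂_1: C_1 → C_0 sends each edge [p,q] (with p < q) to q − p. For instance
  ∂[0,4] = [4] − [0].
The 10×30 boundary matrix has rank 9 and Smith normal form diag(1,1,1,1,1,1,1,1,1).

The boundary map ∂_2: C_2 → C_1 acts by ∂[p,q,r] = [q,r] − [p,r] + [p,q]. For instance
  ∂[3,4,8] = [4,8] − [3,8] + [3,4],
  ∂[0,1,8] = [1,8] − [0,8] + [0,1].
The resulting 30×20 matrix has rank 20, and its Smith normal form has invariant factors (1,1,1,1,1,1,1,1,1,1,1,1,1,1,1,1,1,1,1,2).

Computing H_k = (kernel of ∂_k) / (image of ∂_{k+1}):

  H_0: rank C_0 − rank ∂_1 = 10 − 9 = 1, and the invariant factors of ∂_1 are all 1, so H_0 ≅ Z.
  H_1: rank ker ∂_1 − rank ∂_2 = (30 − 9) − 20 = 1, and ∂_2 has invariant factor 2 > 1, so H_1 ≅ Z ⊕ Z/2Z.
  H_2: rank ker ∂_2 − rank ∂_3 = (20 − 20) − 0 = 0, and there is no ∂_3, so H_2 ≅ 0.

As a check, the Euler characteristic is 10 − 30 + 20 = 0, which agrees with 1 − 1 + 0 = 0.
(K is a triangulation of the Klein bottle.)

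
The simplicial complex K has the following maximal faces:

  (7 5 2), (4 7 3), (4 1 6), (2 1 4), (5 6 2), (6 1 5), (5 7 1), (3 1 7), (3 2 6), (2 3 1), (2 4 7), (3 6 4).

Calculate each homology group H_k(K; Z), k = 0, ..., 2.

H_0 = Z,  H_1 = Z_2,  H_2 = 0.

Fix the vertex order 1 < 2 < 3 < 4 < 5 < 6 < 7 and write every simplex with vertices in increasing order. Then dim K = 2 and the simplices of K are:

  0-simplices (7): [1], [2], [3], [4], [5], [6], [7]
  1-simplices (18): [1,2], [1,3], [1,4], [1,5], [1,6], [1,7], [2,3], [2,4], [2,5], [2,6], [2,7], [3,4], [3,6], [3,7], [4,6], [4,7], [5,6], [5,7]
  2-simplices (12): [1,2,3], [1,2,4], [1,3,7], [1,4,6], [1,5,6], [1,5,7], [2,3,6], [2,4,7], [2,5,6], [2,5,7], [3,4,6], [3,4,7]

so the chain groups are C_0 ≅ Z^7, C_1 ≅ Z^18, C_2 ≅ Z^12.

∂_1: C_1 → C_0 is given by ∂[p,q] = [q] − [p]. For instance
  ∂[2,3] = [3] − [2].
This gives a 7×18 integer matrix of rank 6; reducing to Smith normal form yields diagonal entries (1,1,1,1,1,1).

∂_2: C_2 → C_1 acts by ∂[p,q,r] = [q,r] − [p,r] + [p,q]. For instance
  ∂[1,5,6] = [5,6] − [1,6] + [1,5],
  ∂[2,5,6] = [5,6] − [2,6] + [2,5].
The 18×12 boundary matrix has rank 12 and Smith normal form diag(1,1,1,1,1,1,1,1,1,1,1,2).

Reading off H_k = ker ∂_k / im ∂_{k+1}:

  H_0: rank C_0 − rank ∂_1 = 7 − 6 = 1, and the invariant factors of ∂_1 are all 1, so H_0 = Z.
  H_1: rank ker ∂_1 − rank ∂_2 = (18 − 6) − 12 = 0, and ∂_2 has invariant factor 2 > 1, so H_1 = Z_2.
  H_2: rank ker ∂_2 − rank ∂_3 = (12 − 12) − 0 = 0, and there is no ∂_3, so H_2 = 0.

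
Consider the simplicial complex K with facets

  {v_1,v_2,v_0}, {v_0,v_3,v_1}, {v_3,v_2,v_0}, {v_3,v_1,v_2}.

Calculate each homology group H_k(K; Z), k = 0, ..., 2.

H_0 = Z,  H_1 = 0,  H_2 = Z.

Fix the vertex order v_0 < v_1 < v_2 < v_3 and write every simplex with vertices in increasing order. Then dim K = 2 and the simplices of K are:

  0-simplices (4): [v_0], [v_1], [v_2], [v_3]
  1-simplices (6): [v_0,v_1], [v_0,v_2], [v_0,v_3], [v_1,v_2], [v_1,v_3], [v_2,v_3]
  2-simplices (4): [v_0,v_1,v_2], [v_0,v_1,v_3], [v_0,v_2,v_3], [v_1,v_2,v_3]

so the chain groups are C_0 ≅ Z^4, C_1 ≅ Z^6, C_2 ≅ Z^4.

Boundary ∂_1: C_1 → C_0 is given by ∂[p,q] = [q] − [p]. For instance
  ∂[v_0,v_2] = [v_2] − [v_0].
The 4×6 boundary matrix has rank 3 and Smith normal form diag(1,1,1).

The boundary map ∂_2: C_2 → C_1 sends each 2-simplex [p,q,r] to [q,r] − [p,r] + [p,q]. For instance
  ∂[v_0,v_2,v_3] = [v_2,v_3] − [v_0,v_3] + [v_0,v_2],
  ∂[v_1,v_2,v_3] = [v_2,v_3] − [v_1,v_3] + [v_1,v_2].
The 6×4 boundary matrix has rank 3 and Smith normal form diag(1,1,1).

From H_k ≅ ker(∂_k) / im(∂_{k+1}) we obtain:

  H_0: rank C_0 − rank ∂_1 = 4 − 3 = 1, and the invariant factors of ∂_1 are all 1, so H_0 = Z.
  H_1: rank ker ∂_1 − rank ∂_2 = (6 − 3) − 3 = 0, and the invariant factors of ∂_2 are all 1, so H_1 = 0.
  H_2: rank ker ∂_2 − rank ∂_3 = (4 − 3) − 0 = 1, and there is no ∂_3, so H_2 = Z.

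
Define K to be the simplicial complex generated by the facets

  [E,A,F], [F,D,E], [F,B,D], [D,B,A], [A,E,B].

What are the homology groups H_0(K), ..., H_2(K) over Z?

H_0 = Z,  H_1 = Z,  H_2 = 0.

K has 5 vertices, 10 edges, 5 triangles.
rank ∂_0 = 0, rank ∂_1 = 4 ⇒ b_0 = 5 − 0 − 4 = 1; all invariant factors of ∂_1 are 1 so no torsion. So H_0 ≅ Z.
rank ∂_1 = 4, rank ∂_2 = 5 ⇒ b_1 = 10 − 4 − 5 = 1; all invariant factors of ∂_2 are 1 so no torsion. So H_1 ≅ Z.
rank ∂_2 = 5, rank ∂_3 = 0 ⇒ b_2 = 5 − 5 − 0 = 0. So H_2 ≅ 0.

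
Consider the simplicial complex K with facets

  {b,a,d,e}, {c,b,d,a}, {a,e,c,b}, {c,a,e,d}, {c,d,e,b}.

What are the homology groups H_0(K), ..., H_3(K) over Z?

Take the total order a < b < c < d < e on the vertex set. Then K (dimension 3) consists of the simplices:

  0-simplices (5): a, b, c, d, e
  1-simplices (10): ab, ac, ad, ae, bc, bd, be, cd, ce, de
  2-simplices (10): abc, abd, abe, acd, ace, ade, bcd, bce, bde, cde
  3-simplices (5): abcd, abce, abde, acde, bcde

so the chain groups are C_0 ≅ Z^5, C_1 ≅ Z^10, C_2 ≅ Z^10, C_3 ≅ Z^5.

The boundary map ∂_1: C_1 → C_0 maps an edge to its endpoints' difference, ∂[p,q] = q − p. For instance
  ∂ae = e − a.
This gives a 5×10 integer matrix of rank 4; reducing to Smith normal form yields diagonal entries (1,1,1,1).

The boundary map ∂_2: C_2 → C_1 sends each 2-simplex [p,q,r] to [q,r] − [p,r] + [p,q]. For instance
  ∂acd = cd − ad + ac,
  ∂bde = de − be + bd.
The 10×10 boundary matrix has rank 6 and Smith normal form diag(1,1,1,1,1,1).

The boundary map ∂_3: C_3 → C_2 sends each 3-simplex σ to the alternating sum Σ_i (−1)^i (σ with its i-th vertex removed). For instance
  ∂bcde = cde − bde + bce − bcd,
  ∂abde = bde − ade + abe − abd.
This gives a 10×5 integer matrix of rank 4; reducing to Smith normal form yields diagonal entries (1,1,1,1).

From H_k ≅ ker(∂_k) / im(∂_{k+1}) we obtain:

  H_0: rank C_0 − rank ∂_1 = 5 − 4 = 1, and the invariant factors of ∂_1 are all 1, so H_0 ≅ Z.
  H_1: rank ker ∂_1 − rank ∂_2 = (10 − 4) − 6 = 0, and the invariant factors of ∂_2 are all 1, so H_1 ≅ 0.
  H_2: rank ker ∂_2 − rank ∂_3 = (10 − 6) − 4 = 0, and the invariant factors of ∂_3 are all 1, so H_2 ≅ 0.
  H_3: rank ker ∂_3 − rank ∂_4 = (5 − 4) − 0 = 1, and there is no ∂_4, so H_3 ≅ Z.

H_0 ≅ Z,  H_1 = 0,  H_2 = 0,  H_3 ≅ Z.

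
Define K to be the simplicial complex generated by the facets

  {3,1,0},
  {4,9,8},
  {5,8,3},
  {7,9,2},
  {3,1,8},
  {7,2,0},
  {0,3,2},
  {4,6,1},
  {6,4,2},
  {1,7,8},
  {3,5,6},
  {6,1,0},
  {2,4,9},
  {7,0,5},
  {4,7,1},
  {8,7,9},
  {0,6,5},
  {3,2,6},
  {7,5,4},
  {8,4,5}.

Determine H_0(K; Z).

H_0 ≅ Z.

Take the total order 0 < 1 < 2 < 3 < 4 < 5 < 6 < 7 < 8 < 9 on the vertex set. Then K (dimension 2) consists of the simplices:

  0-simplices (10): [0], [1], [2], [3], [4], [5], [6], [7], [8], [9]
  1-simplices (30): (30 of them)
  2-simplices (20): (20 of them)

Hence C_0 ≅ Z^10, C_1 ≅ Z^30, C_2 ≅ Z^20.

The boundary map ∂_1: C_1 → C_0 maps an edge to its endpoints' difference, ∂[p,q] = q − p. For instance
  ∂[0,1] = [1] − [0].
The resulting 10×30 matrix has rank 9, and its Smith normal form has invariant factors (1,1,1,1,1,1,1,1,1).

∂_2: C_2 → C_1 acts by ∂[p,q,r] = [q,r] − [p,r] + [p,q]. For instance
  ∂[3,5,6] = [5,6] − [3,6] + [3,5],
  ∂[0,1,3] = [1,3] − [0,3] + [0,1].
As a 30×20 matrix over Z this has rank 20, with invariant factors (1,1,1,1,1,1,1,1,1,1,1,1,1,1,1,1,1,1,1,2).

Now H_k = ker ∂_k / im ∂_{k+1}, so:

  H_0: rank C_0 − rank ∂_1 = 10 − 9 = 1, and the invariant factors of ∂_1 are all 1, so H_0 = Z.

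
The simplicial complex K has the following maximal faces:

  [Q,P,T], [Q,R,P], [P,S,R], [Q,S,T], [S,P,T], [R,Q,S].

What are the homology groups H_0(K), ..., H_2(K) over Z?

H_0 = Z,  H_1 = 0,  H_2 = Z.

Take the total order P < Q < R < S < T on the vertex set. Then K (dimension 2) consists of the simplices:

  0-simplices (5): P, Q, R, S, T
  1-simplices (9): PQ, PR, PS, PT, QR, QS, QT, RS, ST
  2-simplices (6): PQR, PQT, PRS, PST, QRS, QST

so the chain groups are C_0 ≅ Z^5, C_1 ≅ Z^9, C_2 ≅ Z^6.

∂_1: C_1 → C_0 maps an edge to its endpoints' difference, ∂[p,q] = q − p.
This gives a 5×9 integer matrix of rank 4; reducing to Smith normal form yields diagonal entries (1,1,1,1).

The boundary map ∂_2: C_2 → C_1 sends each 2-simplex [p,q,r] to [q,r] − [p,r] + [p,q]. For instance
  ∂PRS = RS − PS + PR,
  ∂PQT = QT − PT + PQ.
The 9×6 boundary matrix has rank 5 and Smith normal form diag(1,1,1,1,1).

Reading off H_k = ker ∂_k / im ∂_{k+1}:

  H_0: rank C_0 − rank ∂_1 = 5 − 4 = 1, and the invariant factors of ∂_1 are all 1, so H_0 ≅ Z.
  H_1: rank ker ∂_1 − rank ∂_2 = (9 − 4) − 5 = 0, and the invariant factors of ∂_2 are all 1, so H_1 ≅ 0.
  H_2: rank ker ∂_2 − rank ∂_3 = (6 − 5) − 0 = 1, and there is no ∂_3, so H_2 ≅ Z.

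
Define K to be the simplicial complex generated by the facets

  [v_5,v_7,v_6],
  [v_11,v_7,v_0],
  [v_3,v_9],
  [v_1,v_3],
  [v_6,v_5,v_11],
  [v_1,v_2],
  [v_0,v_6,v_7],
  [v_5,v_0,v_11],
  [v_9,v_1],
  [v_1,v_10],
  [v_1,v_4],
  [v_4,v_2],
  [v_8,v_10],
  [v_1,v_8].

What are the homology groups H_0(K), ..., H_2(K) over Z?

H_0 ≅ Z^2,  H_1 ≅ Z^4,  H_2 = 0.

Fix the vertex order v_0 < v_1 < v_2 < v_3 < v_4 < v_5 < v_6 < v_7 < v_8 < v_9 < v_10 < v_11 and write every simplex with vertices in increasing order. Then dim K = 2 and the simplices of K are:

  0-simplices (12): [v_0], [v_1], [v_2], [v_3], [v_4], [v_5], [v_6], [v_7], [v_8], [v_9], [v_10], [v_11]
  1-simplices (19): (19 of them)
  2-simplices (5): [v_0,v_5,v_11], [v_0,v_6,v_7], [v_0,v_7,v_11], [v_5,v_6,v_7], [v_5,v_6,v_11]

so the chain groups are C_0 ≅ Z^12, C_1 ≅ Z^19, C_2 ≅ Z^5.

Boundary ∂_1: C_1 → C_0 is given by ∂[p,q] = [q] − [p]. For instance
  ∂[v_5,v_7] = [v_7] − [v_5].
This gives a 12×19 integer matrix of rank 10; reducing to Smith normal form yields diagonal entries (1,1,1,1,1,1,1,1,1,1).

∂_2: C_2 → C_1 sends each 2-simplex [p,q,r] to [q,r] − [p,r] + [p,q]. For instance
  ∂[v_5,v_6,v_11] = [v_6,v_11] − [v_5,v_11] + [v_5,v_6],
  ∂[v_0,v_5,v_11] = [v_5,v_11] − [v_0,v_11] + [v_0,v_5].
The 19×5 boundary matrix has rank 5 and Smith normal form diag(1,1,1,1,1).

Reading off H_k = ker ∂_k / im ∂_{k+1}:

  H_0: rank C_0 − rank ∂_1 = 12 − 10 = 2, and the invariant factors of ∂_1 are all 1, so H_0 ≅ Z^2.
  H_1: rank ker ∂_1 − rank ∂_2 = (19 − 10) − 5 = 4, and the invariant factors of ∂_2 are all 1, so H_1 ≅ Z^4.
  H_2: rank ker ∂_2 − rank ∂_3 = (5 − 5) − 0 = 0, and there is no ∂_3, so H_2 ≅ 0.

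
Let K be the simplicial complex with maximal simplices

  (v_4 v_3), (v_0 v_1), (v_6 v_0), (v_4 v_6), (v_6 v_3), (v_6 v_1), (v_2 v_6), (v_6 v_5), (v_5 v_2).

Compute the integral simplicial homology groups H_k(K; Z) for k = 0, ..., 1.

K has 7 vertices, 9 edges.
rank ∂_0 = 0, rank ∂_1 = 6 ⇒ b_0 = 7 − 0 − 6 = 1; all invariant factors of ∂_1 are 1 so no torsion. So H_0 = Z.
rank ∂_1 = 6, rank ∂_2 = 0 ⇒ b_1 = 9 − 6 − 0 = 3. So H_1 = Z^3.

H_0 = Z,  H_1 = Z^3.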